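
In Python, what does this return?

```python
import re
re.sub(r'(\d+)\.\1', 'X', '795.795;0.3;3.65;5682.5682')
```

'X;0.3;3.65;X'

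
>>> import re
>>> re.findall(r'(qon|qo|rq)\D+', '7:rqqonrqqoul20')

`findall` collects group 1 from the one match (1 total).

['rq']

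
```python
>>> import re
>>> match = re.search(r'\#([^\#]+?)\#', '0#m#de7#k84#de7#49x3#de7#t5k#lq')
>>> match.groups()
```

`re.search` tries every starting position until one works.
The match spans [1:4] → '#m#'.
Captured: group 1 = 'm'.

('m',)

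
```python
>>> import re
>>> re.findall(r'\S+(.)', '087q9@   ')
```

The pattern matches one or more of a non-whitespace character; then any character (captured).
Matches: at [0:7] match '087q9@ ', group 1 = ' '.
Because there's exactly one group, `findall` drops the full match and keeps group 1 from the one hit.

[' ']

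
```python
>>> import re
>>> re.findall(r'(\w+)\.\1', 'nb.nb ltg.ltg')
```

The backreference `\1` re-matches whatever the first group consumed, character for character.
Matches: at [0:5] match 'nb.nb', group 1 = 'nb'; at [6:13] match 'ltg.ltg', group 1 = 'ltg'.
Because there's exactly one group, `findall` drops the full match and keeps group 1 from each hit.

['nb', 'ltg']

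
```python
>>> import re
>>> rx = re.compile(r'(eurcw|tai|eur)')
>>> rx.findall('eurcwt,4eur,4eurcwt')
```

Alternation isn't longest-match — the leftmost alternative that fits at this position is chosen.
Scanning left to right: at [0:5] match 'eurcw', group 1 = 'eurcw'; at [8:11] match 'eur', group 1 = 'eur'; at [13:18] match 'eurcw', group 1 = 'eurcw'.
With a single group, `findall` returns only what that group captured — 3 items.

['eurcw', 'eur', 'eurcw']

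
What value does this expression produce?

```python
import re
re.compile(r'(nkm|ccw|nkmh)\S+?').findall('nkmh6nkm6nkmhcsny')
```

['nkm', 'nkm', 'nkm']

Branches in `(...|...)` are attempted left-to-right; the first branch that allows the whole pattern to succeed is taken.
One capturing group, so `findall` returns just the captured substring from each match — 3 in all.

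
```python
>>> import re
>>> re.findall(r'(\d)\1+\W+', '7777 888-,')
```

A backreference is literal: `\1` must see the identical characters the first group matched.
Scanning left to right: at [0:5] match '7777 ', group 1 = '7'; at [5:10] match '888-,', group 1 = '8'.
With a single group, `findall` returns only what that group captured — 2 items.

['7', '8']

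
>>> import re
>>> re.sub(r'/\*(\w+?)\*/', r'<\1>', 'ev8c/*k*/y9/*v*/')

'ev8c<k>y9<v>'

The replacement refers to a captured group, so each match is rewritten using its own captured text.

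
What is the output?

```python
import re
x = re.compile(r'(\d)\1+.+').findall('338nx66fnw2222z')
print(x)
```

['3']

After group 1 captures some text, `\1` only succeeds where that same text appears again.
Matches: at [0:15] match '338nx66fnw2222z', group 1 = '3'.
With a single group, `findall` returns only what that group captured — 1 item.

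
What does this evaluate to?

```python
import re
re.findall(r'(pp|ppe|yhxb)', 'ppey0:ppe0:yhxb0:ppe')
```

Alternation isn't longest-match — the leftmost alternative that fits at this position is chosen.
Because there's exactly one group, `findall` drops the full match and keeps group 1 from each hit.

['pp', 'pp', 'yhxb', 'pp']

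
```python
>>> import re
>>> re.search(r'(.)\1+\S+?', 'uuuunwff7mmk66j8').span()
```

(0, 5)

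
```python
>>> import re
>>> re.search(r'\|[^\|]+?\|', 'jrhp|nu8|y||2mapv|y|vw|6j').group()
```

'|nu8|'

`re.search` scans for the first position where the pattern succeeds.
The match spans [4:9] → '|nu8|'.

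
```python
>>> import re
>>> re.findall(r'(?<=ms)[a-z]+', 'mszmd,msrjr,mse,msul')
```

['zmd', 'rjr', 'e', 'ul']

Lookahead/lookbehind check context without consuming it, so the matched span excludes the asserted characters.
Walking the string: at [2:5] → 'zmd'; at [8:11] → 'rjr'; at [14:15] → 'e'; at [18:20] → 'ul'.
With no groups in the pattern, `findall` gives back each whole match — 4 here.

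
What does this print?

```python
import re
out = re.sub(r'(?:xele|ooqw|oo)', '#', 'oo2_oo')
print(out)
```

#2_#

Matches: at [0:2] → 'oo'; at [4:6] → 'oo'.
Each match is replaced by '#'.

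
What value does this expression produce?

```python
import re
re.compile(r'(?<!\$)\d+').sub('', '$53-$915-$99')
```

The negative lookaround is zero-width — it rules out positions where the adjacent text would match, without consuming anything.
Every occurrence is swapped for ''.

'$5-$9-$9'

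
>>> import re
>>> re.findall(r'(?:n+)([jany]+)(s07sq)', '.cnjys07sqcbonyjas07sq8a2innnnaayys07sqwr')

The pattern matches one or more of a literal 'n' (non-capturing group); then one or more of one of [jany] (captured); then the literal 's0', then the literal '7sq' (captured).
Scanning left to right: at [2:10] match 'njys07sq', groups = ('jy', 's07sq'); at [13:22] match 'nyjas07sq', groups = ('yja', 's07sq'); at [26:39] match 'nnnnaayys07sq', groups = ('aayy', 's07sq').
With 2 capturing groups, `findall` returns a 2-tuple per match.

[('jy', 's07sq'), ('yja', 's07sq'), ('aayy', 's07sq')]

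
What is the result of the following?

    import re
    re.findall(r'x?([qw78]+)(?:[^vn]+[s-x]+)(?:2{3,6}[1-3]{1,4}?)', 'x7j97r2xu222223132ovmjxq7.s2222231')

Because there's exactly one group, `findall` drops the full match and keeps group 1 from each hit.

['7', 'q7']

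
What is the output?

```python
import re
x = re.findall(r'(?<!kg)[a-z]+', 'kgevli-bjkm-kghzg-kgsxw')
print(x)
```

['kgevli', 'bjkm', 'kghzg', 'kgsxw']

`(?!…)`/`(?<!…)` only lets a position through if the neighbouring text does NOT match; no characters are consumed.
No capturing groups, so `findall` returns the 4 full match strings.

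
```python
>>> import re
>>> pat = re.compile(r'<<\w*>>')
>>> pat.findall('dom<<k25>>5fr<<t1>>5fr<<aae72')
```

['<<k25>>', '<<t1>>']

Matches: at [3:10] → '<<k25>>'; at [13:19] → '<<t1>>'.
`findall` yields the raw match text (2 of them) because the pattern has no groups.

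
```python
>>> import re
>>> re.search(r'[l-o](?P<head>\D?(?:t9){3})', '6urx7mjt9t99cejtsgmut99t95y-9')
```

None

This matches a character in [l-o]; then optionally a non-digit, then the literal 't9' repeated 3 times (captured as 'head').
`search` walks the string left to right and returns the first match it finds.
Here the pattern never matches, so the call returns None.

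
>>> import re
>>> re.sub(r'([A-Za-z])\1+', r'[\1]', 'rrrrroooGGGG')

'[r][o][G]'

A backreference is literal: `\1` must see the identical characters the first group matched.
`\1` in the replacement pulls in group 1's text for each match.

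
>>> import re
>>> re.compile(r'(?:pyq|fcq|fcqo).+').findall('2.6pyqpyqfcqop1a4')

['pyqpyqfcqop1a4']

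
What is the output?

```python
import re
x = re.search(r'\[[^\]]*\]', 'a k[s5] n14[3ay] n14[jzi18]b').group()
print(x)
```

[s5]

The match spans [3:7] → '[s5]'.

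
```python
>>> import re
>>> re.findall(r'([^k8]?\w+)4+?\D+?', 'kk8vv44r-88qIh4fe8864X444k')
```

['kk8vv4', '-88qIh4fe8864X44']

The pattern matches optionally any character except [k8], then one or more of a word character (captured); then one or more of the literal '4' (lazy), then one or more of a non-digit (lazy).
A non-greedy quantifier consumes as few characters as it can — just enough that the remainder of the pattern still matches from where it stops; whatever follows it matches normally.
Walking the string: at [0:8] match 'kk8vv44r', group 1 = 'kk8vv4'; at [8:26] match '-88qIh4fe8864X444k', group 1 = '-88qIh4fe8864X44'.
`findall` collects group 1 from each match (2 total).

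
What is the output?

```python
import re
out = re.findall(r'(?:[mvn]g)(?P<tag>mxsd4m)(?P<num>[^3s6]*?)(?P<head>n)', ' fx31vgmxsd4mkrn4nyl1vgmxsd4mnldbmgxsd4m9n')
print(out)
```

[('mxsd4m', 'kr', 'n'), ('mxsd4m', '', 'n')]

Lazy quantifiers expand one character at a time until the remainder of the pattern can match.
Multiple groups make `findall` return tuples — one 3-tuple for each match.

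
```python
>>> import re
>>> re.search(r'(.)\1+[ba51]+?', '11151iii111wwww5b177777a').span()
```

The backreference `\1` re-matches whatever the first group consumed, character for character.
`re.search` tries every starting position until one works.
The match spans [0:4] → '1115'.
Captured: group 1 = '1'.

(0, 4)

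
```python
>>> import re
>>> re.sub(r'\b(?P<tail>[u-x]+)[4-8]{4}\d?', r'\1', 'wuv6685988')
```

Pattern: a word boundary (`\b`, zero-width); then one or more of a character in [u-x] (captured as 'tail'); then exactly 4 of a character in [4-8], then optionally a digit.
Matches: at [0:8] → 'wuv66859'.
`\1` in the replacement pulls in group 1's text for each match.

'wuv88'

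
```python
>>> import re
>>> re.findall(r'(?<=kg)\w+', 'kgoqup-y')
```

The lookaround is zero-width — it requires the adjacent text to match without consuming it, so the asserted text isn't part of the match.
Scanning left to right: at [2:6] → 'oqup'.
No capturing groups, so `findall` returns the 1 full match string.

['oqup']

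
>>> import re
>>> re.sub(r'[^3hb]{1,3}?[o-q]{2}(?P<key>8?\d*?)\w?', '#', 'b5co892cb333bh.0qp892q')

Pattern: 1 to 3 of any character except [3hb] (lazy), then exactly 2 of a character in [o-q]; then optionally a literal '8', then zero or more of a digit (lazy) (captured as 'key'); then optionally a word character.
Matches: at [14:20] → '.0qp89'.
`sub` substitutes '#' at each match site.

'b5co892cb333bh#2q'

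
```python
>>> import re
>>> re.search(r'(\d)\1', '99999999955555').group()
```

'99'

A backreference is literal: `\1` must see the identical characters the first group matched.
`search` walks the string left to right and returns the first match it finds.
The match spans [0:2] → '99'.
Captured: group 1 = '9'.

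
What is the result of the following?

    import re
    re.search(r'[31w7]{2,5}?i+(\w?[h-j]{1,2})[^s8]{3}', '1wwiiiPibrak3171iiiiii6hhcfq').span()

The pattern matches 2 to 5 of one of [31w7] (lazy), then one or more of the literal 'i'; then optionally a word character, then 1 to 2 of a character in [h-j] (captured); then exactly 3 of any character except [s8].
`re.search` tries every starting position until one works.
The match spans [0:11] → '1wwiiiPibra'.
Captured: group 1 = 'Pi'.

(0, 11)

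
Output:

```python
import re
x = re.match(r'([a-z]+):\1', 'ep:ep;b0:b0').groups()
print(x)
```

('ep',)

`\1` has to match the exact text group 1 already captured.
With `match`, the pattern is implicitly anchored at the beginning.
The match spans [0:5] → 'ep:ep'.
Captured: group 1 = 'ep'.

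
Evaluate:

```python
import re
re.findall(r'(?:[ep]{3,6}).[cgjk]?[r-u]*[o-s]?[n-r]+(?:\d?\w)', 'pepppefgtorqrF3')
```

['pepppefgtorqrF']

This matches 3 to 6 of one of [ep] (non-capturing group); then any character, then optionally one of [cgjk]; then zero or more of a character in [r-u], then optionally a character in [o-s]; then one or more of a character in [n-r]; then optionally a digit, then a word character (non-capturing group).
Since nothing is captured, `findall` lists the 1 matched substring directly.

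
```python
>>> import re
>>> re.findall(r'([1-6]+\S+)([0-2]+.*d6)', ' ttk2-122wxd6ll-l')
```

`findall` packs the 2 group values into a tuple for every match.

[('2-12', '2wxd6')]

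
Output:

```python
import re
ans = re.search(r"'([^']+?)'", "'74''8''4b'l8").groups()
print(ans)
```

('74',)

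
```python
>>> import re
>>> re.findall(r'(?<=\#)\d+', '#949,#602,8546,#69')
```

The `(?=…)`/`(?<=…)` assertion just peeks at neighbouring text; it doesn't advance the match position.
Walking the string: at [1:4] → '949'; at [6:9] → '602'; at [16:18] → '69'.
With no groups in the pattern, `findall` gives back each whole match — 3 here.

['949', '602', '69']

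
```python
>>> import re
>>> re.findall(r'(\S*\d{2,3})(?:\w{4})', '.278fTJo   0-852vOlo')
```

['.278', '0-852']

The pattern matches zero or more of a non-whitespace character, then 2 to 3 of a digit (captured); then exactly 4 of a word character (non-capturing group).
Scanning left to right: at [0:8] match '.278fTJo', group 1 = '.278'; at [11:20] match '0-852vOlo', group 1 = '0-852'.
With a single group, `findall` returns only what that group captured — 2 items.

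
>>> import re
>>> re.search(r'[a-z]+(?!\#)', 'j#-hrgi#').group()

'hrg'

A negative assertion filters positions out without eating any characters.
The match spans [3:6] → 'hrg'.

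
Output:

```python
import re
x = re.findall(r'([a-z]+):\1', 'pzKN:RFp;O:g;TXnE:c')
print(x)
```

[]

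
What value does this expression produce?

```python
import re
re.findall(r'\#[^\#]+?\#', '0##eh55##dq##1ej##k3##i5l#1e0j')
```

Matches: at [2:8] → '#eh55#'; at [8:12] → '#dq#'; at [12:17] → '#1ej#'; at [17:21] → '#k3#'; at [21:26] → '#i5l#'.
Since nothing is captured, `findall` lists the 5 matched substrings directly.

['#eh55#', '#dq#', '#1ej#', '#k3#', '#i5l#']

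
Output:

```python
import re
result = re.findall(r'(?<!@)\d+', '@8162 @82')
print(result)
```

Because the assertion is negative and zero-width, positions next to the forbidden text are skipped.
Since nothing is captured, `findall` lists the 2 matched substrings directly.

['162', '2']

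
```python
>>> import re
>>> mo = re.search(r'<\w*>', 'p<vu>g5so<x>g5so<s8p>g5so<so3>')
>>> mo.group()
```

'<vu>'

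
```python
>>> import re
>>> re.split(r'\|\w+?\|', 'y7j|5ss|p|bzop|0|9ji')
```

['y7j', 'p', '0|9ji']

Matches to split on: at [3:8] → '|5ss|'; at [9:15] → '|bzop|'.
Each match becomes a cut point; 3 segments remain.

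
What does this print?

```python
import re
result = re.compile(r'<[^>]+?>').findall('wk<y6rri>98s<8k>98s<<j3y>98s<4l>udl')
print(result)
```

['<y6rri>', '<8k>', '<<j3y>', '<4l>']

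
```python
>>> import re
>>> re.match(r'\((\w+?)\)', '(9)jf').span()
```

(0, 3)

`match` is anchored at position 0; if the pattern doesn't fit there, it returns None.
The match spans [0:3] → '(9)'.
Captured: group 1 = '9'.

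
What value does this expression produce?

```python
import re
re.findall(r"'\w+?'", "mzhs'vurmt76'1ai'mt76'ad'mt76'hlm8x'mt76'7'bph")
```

["'vurmt76'", "'mt76'", "'mt76'", "'mt76'"]

With no groups in the pattern, `findall` gives back each whole match — 4 here.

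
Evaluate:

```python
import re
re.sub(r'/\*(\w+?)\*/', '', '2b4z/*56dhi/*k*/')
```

`sub` substitutes '' at each match site.

'2b4z/*56dhi'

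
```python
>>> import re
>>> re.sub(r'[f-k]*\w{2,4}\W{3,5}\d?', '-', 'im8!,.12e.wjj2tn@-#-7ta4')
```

'-2e.w-ta4'

Every occurrence is swapped for '-'.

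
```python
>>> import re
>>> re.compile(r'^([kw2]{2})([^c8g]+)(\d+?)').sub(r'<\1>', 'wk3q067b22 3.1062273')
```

The pattern matches anchored at the start of the string; then exactly 2 of one of [kw2] (captured); then one or more of any character except [c8g] (captured); then one or more of a digit (lazy) (captured).
Matches: at [0:20] → 'wk3q067b22 3.1062273'.
`\1` in the replacement pulls in group 1's text for each match.

'<wk>'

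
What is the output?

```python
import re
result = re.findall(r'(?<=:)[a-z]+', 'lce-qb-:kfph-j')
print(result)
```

['kfph']

Because the assertion is zero-width, the text it checks is not consumed and won't appear in the result.
`findall` yields the raw match text (1 of them) because the pattern has no groups.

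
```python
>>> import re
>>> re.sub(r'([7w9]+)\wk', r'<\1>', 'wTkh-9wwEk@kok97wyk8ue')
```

The pattern matches one or more of one of [7w9] (captured); then a word character, then a literal 'k'.
Each match is replaced using the text its own group 1 captured.

'<w>h-<9ww>@kok<97w>8ue'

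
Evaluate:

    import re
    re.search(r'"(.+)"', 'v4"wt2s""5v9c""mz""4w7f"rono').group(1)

`re.search` scans for the first position where the pattern succeeds.
The match spans [2:24] → '"wt2s""5v9c""mz""4w7f"'.
Captured: group 1 = 'wt2s""5v9c""mz""4w7f'.

'wt2s""5v9c""mz""4w7f'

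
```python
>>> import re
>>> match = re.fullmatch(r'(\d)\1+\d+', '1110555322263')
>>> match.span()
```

(0, 13)

`\1` is not a pattern — it's the concrete string captured by group 1, re-applied verbatim.
`re.fullmatch` is like wrapping the pattern in `^…$` (in single-line mode).
The match spans [0:13] → '1110555322263'.
Captured: group 1 = '1'.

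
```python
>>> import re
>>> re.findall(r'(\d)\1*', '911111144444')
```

The backreference `\1` re-matches whatever the first group consumed, character for character.
Scanning left to right: at [0:1] match '9', group 1 = '9'; at [1:7] match '111111', group 1 = '1'; at [7:12] match '44444', group 1 = '4'.
One capturing group, so `findall` returns just the captured substring from each match — 3 in all.

['9', '1', '4']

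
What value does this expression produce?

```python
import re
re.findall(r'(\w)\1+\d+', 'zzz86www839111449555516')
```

A backreference is literal: `\1` must see the identical characters the first group matched.
Scanning left to right: at [0:5] match 'zzz86', group 1 = 'z'; at [5:23] match 'www839111449555516', group 1 = 'w'.
`findall` collects group 1 from each match (2 total).

['z', 'w']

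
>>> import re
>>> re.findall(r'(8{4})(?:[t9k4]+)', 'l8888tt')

['8888']

This matches exactly 4 of a literal '8' (captured); then one or more of one of [t9k4] (non-capturing group).
Scanning left to right: at [1:7] match '8888tt', group 1 = '8888'.
One capturing group, so `findall` returns just the captured substring from the one match — 1 in all.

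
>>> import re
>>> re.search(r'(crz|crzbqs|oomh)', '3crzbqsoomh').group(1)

'crz'

`|` is ordered: at each position the engine commits to the first alternative that works.
`search` walks the string left to right and returns the first match it finds.
The match spans [1:4] → 'crz'.
Captured: group 1 = 'crz'.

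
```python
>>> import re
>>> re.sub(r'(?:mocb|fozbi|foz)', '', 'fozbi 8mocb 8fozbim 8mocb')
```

' 8 8m 8'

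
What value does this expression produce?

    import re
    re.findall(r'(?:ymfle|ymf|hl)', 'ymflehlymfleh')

Branches in `(...|...)` are attempted left-to-right; the first branch that allows the whole pattern to succeed is taken.
Walking the string: at [0:5] → 'ymfle'; at [5:7] → 'hl'; at [7:12] → 'ymfle'.
Since nothing is captured, `findall` lists the 3 matched substrings directly.

['ymfle', 'hl', 'ymfle']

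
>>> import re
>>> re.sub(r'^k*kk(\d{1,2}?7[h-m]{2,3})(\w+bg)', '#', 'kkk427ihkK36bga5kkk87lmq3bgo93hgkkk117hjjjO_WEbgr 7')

'#r 7'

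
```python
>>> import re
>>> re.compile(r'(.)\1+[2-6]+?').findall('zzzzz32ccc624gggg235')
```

['z', 'c', 'g']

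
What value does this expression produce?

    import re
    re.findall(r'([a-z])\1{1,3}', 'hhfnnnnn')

['h', 'n']

`\1` has to match the exact text group 1 already captured.
`findall` collects group 1 from each match (2 total).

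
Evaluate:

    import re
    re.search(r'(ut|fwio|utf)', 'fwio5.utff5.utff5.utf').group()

'fwio'

Unlike `match`, `search` isn't anchored — it looks for the pattern anywhere in the string.
The match spans [0:4] → 'fwio'.
Captured: group 1 = 'fwio'.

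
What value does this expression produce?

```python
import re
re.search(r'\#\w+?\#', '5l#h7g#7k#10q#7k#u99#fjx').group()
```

The match spans [2:7] → '#h7g#'.

'#h7g#'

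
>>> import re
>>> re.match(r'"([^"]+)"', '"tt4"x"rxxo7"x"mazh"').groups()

('tt4',)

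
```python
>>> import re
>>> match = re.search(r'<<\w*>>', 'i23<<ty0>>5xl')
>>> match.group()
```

'<<ty0>>'

The match spans [3:10] → '<<ty0>>'.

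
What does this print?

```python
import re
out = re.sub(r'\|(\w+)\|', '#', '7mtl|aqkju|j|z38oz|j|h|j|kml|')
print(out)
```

Matches: at [4:11] → '|aqkju|'; at [12:19] → '|z38oz|'; at [20:23] → '|h|'; at [24:29] → '|kml|'.
Each match is replaced by '#'.

7mtl#j#j#j#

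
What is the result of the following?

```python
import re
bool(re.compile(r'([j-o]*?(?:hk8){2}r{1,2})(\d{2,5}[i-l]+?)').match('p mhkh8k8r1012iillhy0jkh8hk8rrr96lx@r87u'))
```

False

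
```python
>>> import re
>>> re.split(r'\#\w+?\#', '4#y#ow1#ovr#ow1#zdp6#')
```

Matches to split on: at [1:4] → '#y#'; at [7:12] → '#ovr#'; at [15:21] → '#zdp6#'.
Splitting on the pattern gives 4 pieces.

['4', 'ow1', 'ow1', '']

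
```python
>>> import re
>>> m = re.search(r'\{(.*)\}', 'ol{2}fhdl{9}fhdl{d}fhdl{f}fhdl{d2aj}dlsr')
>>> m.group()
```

'{2}fhdl{9}fhdl{d}fhdl{f}fhdl{d2aj}'

`re.search` tries every starting position until one works.
The match spans [2:36] → '{2}fhdl{9}fhdl{d}fhdl{f}fhdl{d2aj}'.
Captured: group 1 = '2}fhdl{9}fhdl{d}fhdl{f}fhdl{d2aj'.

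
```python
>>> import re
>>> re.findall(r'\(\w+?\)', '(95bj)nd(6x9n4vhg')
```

Scanning left to right: at [0:6] → '(95bj)'.
No capturing groups, so `findall` returns the 1 full match string.

['(95bj)']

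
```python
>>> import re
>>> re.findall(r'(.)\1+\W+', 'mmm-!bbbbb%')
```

A backreference is literal: `\1` must see the identical characters the first group matched.
Walking the string: at [0:5] match 'mmm-!', group 1 = 'm'; at [5:11] match 'bbbbb%', group 1 = 'b'.
Because there's exactly one group, `findall` drops the full match and keeps group 1 from each hit.

['m', 'b']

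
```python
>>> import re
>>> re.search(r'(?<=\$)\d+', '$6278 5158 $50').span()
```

(1, 5)

Lookahead/lookbehind check context without consuming it, so the matched span excludes the asserted characters.
`re.search` tries every starting position until one works.
The match spans [1:5] → '6278'.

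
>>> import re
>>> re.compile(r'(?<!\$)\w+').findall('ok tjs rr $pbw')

The negative lookaround is zero-width — it rules out positions where the adjacent text would match, without consuming anything.
`findall` yields the raw match text (4 of them) because the pattern has no groups.

['ok', 'tjs', 'rr', 'bw']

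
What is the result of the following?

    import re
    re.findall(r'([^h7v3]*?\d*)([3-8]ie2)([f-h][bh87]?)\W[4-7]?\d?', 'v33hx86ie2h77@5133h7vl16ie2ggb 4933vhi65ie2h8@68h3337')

This matches zero or more of any character except [h7v3] (lazy), then zero or more of a digit (captured); then a character in [3-8], then the literal 'ie2' (captured); then a character in [f-h], then optionally one of [bh87] (captured); then a non-word character, then optionally a character in [4-7], then optionally a digit.
Scanning left to right: at [37:48] match 'i65ie2h8@68', groups = ('i6', '5ie2', 'h8').
`findall` packs the 3 group values into a tuple for every match.

[('i6', '5ie2', 'h8')]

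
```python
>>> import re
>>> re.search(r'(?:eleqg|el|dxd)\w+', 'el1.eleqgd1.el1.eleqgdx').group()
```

The match spans [0:3] → 'el1'.

'el1'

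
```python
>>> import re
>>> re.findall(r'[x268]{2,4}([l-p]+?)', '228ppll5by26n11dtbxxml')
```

Pattern: 2 to 4 of one of [x268]; then one or more of a character in [l-p] (lazy) (captured).
A `+?`/`*?`/`{m,n}?` starts at its minimum and grows only as far as needed for what follows to match.
Walking the string: at [0:4] match '228p', group 1 = 'p'; at [10:13] match '26n', group 1 = 'n'; at [18:21] match 'xxm', group 1 = 'm'.
Because there's exactly one group, `findall` drops the full match and keeps group 1 from each hit.

['p', 'n', 'm']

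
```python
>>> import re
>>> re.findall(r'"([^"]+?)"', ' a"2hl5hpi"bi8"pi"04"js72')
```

['2hl5hpi', 'pi']

Walking the string: at [2:11] match '"2hl5hpi"', group 1 = '2hl5hpi'; at [14:18] match '"pi"', group 1 = 'pi'.
Because there's exactly one group, `findall` drops the full match and keeps group 1 from each hit.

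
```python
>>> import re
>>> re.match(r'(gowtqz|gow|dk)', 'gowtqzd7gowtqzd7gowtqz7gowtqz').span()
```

(0, 6)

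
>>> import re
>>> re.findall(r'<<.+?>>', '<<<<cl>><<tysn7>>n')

With the lazy modifier that quantifier settles for the fewest repetitions that let the rest of the pattern succeed (the atoms after it are unaffected and can still be greedy).
Matches: at [0:8] → '<<<<cl>>'; at [8:17] → '<<tysn7>>'.
Since nothing is captured, `findall` lists the 2 matched substrings directly.

['<<<<cl>>', '<<tysn7>>']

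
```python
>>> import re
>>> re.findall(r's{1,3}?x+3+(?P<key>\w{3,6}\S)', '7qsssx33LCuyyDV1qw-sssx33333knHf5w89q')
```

['LCuyyDV', 'knHf5w8']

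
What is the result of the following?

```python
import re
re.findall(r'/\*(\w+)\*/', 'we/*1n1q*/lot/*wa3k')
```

['1n1q']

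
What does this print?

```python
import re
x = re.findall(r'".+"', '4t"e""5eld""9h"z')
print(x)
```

['"e""5eld""9h"']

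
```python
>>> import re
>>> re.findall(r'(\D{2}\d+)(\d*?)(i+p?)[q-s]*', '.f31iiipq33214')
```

[('.f31', '', 'iiip')]

Pattern: exactly 2 of a non-digit, then one or more of a digit (captured); then zero or more of a digit (lazy) (captured); then one or more of a literal 'i', then optionally a literal 'p' (captured); then zero or more of a character in [q-s].
Matches: at [0:9] match '.f31iiipq', groups = ('.f31', '', 'iiip').
Multiple groups make `findall` return tuples — one 3-tuple for the one match.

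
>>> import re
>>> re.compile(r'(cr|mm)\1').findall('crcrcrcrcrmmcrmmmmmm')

`\1` is not a pattern — it's the concrete string captured by group 1, re-applied verbatim.
One capturing group, so `findall` returns just the captured substring from each match — 3 in all.

['cr', 'cr', 'mm']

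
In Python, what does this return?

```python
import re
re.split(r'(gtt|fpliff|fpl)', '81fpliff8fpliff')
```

['81', 'fpliff', '8', 'fpliff', '']

Branches in `(...|...)` are attempted left-to-right; the first branch that allows the whole pattern to succeed is taken.
`re.split` interleaves the captured-group text with the surrounding fragments.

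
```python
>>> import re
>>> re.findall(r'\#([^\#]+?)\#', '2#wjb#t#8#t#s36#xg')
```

['wjb', '8', 's36']

With a single group, `findall` returns only what that group captured — 3 items.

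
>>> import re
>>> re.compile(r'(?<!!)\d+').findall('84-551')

The negative lookahead/lookbehind blocks any match where the forbidden context is present.
Matches: at [0:2] → '84'; at [3:6] → '551'.
With no groups in the pattern, `findall` gives back each whole match — 2 here.

['84', '551']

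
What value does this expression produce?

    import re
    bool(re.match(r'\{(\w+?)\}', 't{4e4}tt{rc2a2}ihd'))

False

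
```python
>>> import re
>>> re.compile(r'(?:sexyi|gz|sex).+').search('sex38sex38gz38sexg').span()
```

(0, 18)

`re.search` scans for the first position where the pattern succeeds.
The match spans [0:18] → 'sex38sex38gz38sexg'.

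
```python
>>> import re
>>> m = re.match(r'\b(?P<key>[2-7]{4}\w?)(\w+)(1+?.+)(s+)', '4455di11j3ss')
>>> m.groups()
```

The match spans [0:12] → '4455di11j3ss'.
Captured: group 1 = '4455d', group 2 = 'i1', group 3 = '1j3s', group 4 = 's'.

('4455d', 'i1', '1j3s', 's')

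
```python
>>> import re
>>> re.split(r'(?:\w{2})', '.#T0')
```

The pattern matches exactly 2 of a word character (non-capturing group).
Each match becomes a cut point; 2 segments remain.

['.#', '']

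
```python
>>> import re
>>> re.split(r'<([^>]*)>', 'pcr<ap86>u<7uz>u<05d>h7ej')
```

Matches to split on: at [3:9] → '<ap86>'; at [10:15] → '<7uz>'; at [16:21] → '<05d>'.
The group in the pattern means `split` returns the separators' captures alongside the pieces.

['pcr', 'ap86', 'u', '7uz', 'u', '05d', 'h7ej']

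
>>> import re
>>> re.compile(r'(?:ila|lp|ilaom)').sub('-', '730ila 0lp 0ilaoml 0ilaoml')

'730- 0- 0-oml 0-oml'

The regex engine tests alternatives in the order written; an earlier branch that matches wins even if a later one would match more.
Matches: at [3:6] → 'ila'; at [8:10] → 'lp'; at [12:15] → 'ila'; at [20:23] → 'ila'.
Each match is replaced by '-'.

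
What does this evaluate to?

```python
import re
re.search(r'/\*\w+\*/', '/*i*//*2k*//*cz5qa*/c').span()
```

(0, 5)

`re.search` scans for the first position where the pattern succeeds.
The match spans [0:5] → '/*i*/'.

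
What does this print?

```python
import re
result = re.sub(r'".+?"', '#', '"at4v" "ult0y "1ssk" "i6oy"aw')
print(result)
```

# #1ssk#i6oy"aw

Matches: at [0:6] → '"at4v"'; at [7:15] → '"ult0y "'; at [19:22] → '" "'.
Every occurrence is swapped for '#'.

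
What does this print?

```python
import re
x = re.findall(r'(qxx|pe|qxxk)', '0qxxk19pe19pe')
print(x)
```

['qxx', 'pe', 'pe']

The regex engine tests alternatives in the order written; an earlier branch that matches wins even if a later one would match more.
Scanning left to right: at [1:4] match 'qxx', group 1 = 'qxx'; at [7:9] match 'pe', group 1 = 'pe'; at [11:13] match 'pe', group 1 = 'pe'.
With a single group, `findall` returns only what that group captured — 3 items.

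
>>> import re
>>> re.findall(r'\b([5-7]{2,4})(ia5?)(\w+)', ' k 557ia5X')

[('557', 'ia5', 'X')]

Multiple groups make `findall` return tuples — one 3-tuple for the one match.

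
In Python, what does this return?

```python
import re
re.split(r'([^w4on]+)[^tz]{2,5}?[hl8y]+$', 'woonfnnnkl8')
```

['woon', 'f', '']

Pattern: one or more of any character except [w4on] (captured); then 2 to 5 of any character except [tz] (lazy), then one or more of one of [hl8y]; then anchored at the end.
Matches to split on: at [4:11] → 'fnnnkl8'.
`re.split` interleaves the captured-group text with the surrounding fragments.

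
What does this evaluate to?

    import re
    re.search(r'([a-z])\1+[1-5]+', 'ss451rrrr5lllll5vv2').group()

After group 1 captures some text, `\1` only succeeds where that same text appears again.
`re.search` scans for the first position where the pattern succeeds.
The match spans [0:5] → 'ss451'.
Captured: group 1 = 's'.

'ss451'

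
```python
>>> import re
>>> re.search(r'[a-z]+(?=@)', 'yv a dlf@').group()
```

The `(?=…)`/`(?<=…)` assertion just peeks at neighbouring text; it doesn't advance the match position.
`search` walks the string left to right and returns the first match it finds.
The match spans [5:8] → 'dlf'.

'dlf'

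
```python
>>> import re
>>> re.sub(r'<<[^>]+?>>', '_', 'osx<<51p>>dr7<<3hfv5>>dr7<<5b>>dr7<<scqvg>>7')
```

Matches: at [3:10] → '<<51p>>'; at [13:22] → '<<3hfv5>>'; at [25:31] → '<<5b>>'; at [34:43] → '<<scqvg>>'.
Each match is replaced by '_'.

'osx_dr7_dr7_dr7_7'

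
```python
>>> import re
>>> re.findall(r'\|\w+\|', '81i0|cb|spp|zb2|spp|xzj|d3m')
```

Since nothing is captured, `findall` lists the 3 matched substrings directly.

['|cb|', '|zb2|', '|xzj|']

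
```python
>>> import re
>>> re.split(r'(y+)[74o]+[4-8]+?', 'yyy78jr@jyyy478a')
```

This matches one or more of a literal 'y' (captured); then one or more of one of [74o]; then one or more of a character in [4-8] (lazy).
Matches to split on: at [0:5] → 'yyy78'; at [9:15] → 'yyy478'.
With a capturing group present, the delimiter's captured portion is kept in the result list.

['', 'yyy', 'jr@j', 'yyy', 'a']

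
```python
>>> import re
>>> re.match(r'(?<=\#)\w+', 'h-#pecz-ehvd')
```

None

The `(?=…)`/`(?<=…)` assertion just peeks at neighbouring text; it doesn't advance the match position.
`re.match` only tries the pattern at the start of the string.
Here the string doesn't start with a match, so the call returns None.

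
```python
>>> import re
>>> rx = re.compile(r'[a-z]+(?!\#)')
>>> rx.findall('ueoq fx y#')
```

`(?!…)`/`(?<!…)` only lets a position through if the neighbouring text does NOT match; no characters are consumed.
Since nothing is captured, `findall` lists the 2 matched substrings directly.

['ueoq', 'fx']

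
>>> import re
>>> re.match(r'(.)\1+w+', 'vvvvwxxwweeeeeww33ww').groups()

('v',)

`\1` has to match the exact text group 1 already captured.
`re.match` only tries the pattern at the start of the string.
The match spans [0:5] → 'vvvvw'.
Captured: group 1 = 'v'.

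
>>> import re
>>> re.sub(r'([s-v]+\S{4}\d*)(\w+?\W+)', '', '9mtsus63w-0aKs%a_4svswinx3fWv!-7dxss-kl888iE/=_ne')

This matches one or more of a character in [s-v], then exactly 4 of a non-whitespace character, then zero or more of a digit (captured); then one or more of a word character (lazy), then one or more of a non-word character (captured).
`sub` substitutes '' at each match site.

'9ma_47dx_ne'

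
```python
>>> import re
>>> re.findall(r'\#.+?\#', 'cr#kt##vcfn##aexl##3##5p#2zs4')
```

['#kt#', '#vcfn#', '#aexl#', '#3#', '#5p#']

With the lazy modifier that quantifier settles for the fewest repetitions that let the rest of the pattern succeed (the atoms after it are unaffected and can still be greedy).
No capturing groups, so `findall` returns the 5 full match strings.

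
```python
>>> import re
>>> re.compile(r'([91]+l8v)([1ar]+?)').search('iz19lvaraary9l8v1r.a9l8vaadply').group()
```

'9l8v1'

The pattern matches one or more of one of [91], then the literal 'l8v' (captured); then one or more of one of [1ar] (lazy) (captured).
Unlike `match`, `search` isn't anchored — it looks for the pattern anywhere in the string.
The match spans [12:17] → '9l8v1'.
Captured: group 1 = '9l8v', group 2 = '1'.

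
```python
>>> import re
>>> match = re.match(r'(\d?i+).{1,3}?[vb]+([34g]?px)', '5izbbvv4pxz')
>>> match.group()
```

The pattern matches optionally a digit, then one or more of a literal 'i' (captured); then 1 to 3 of any character (lazy), then one or more of one of [vb]; then optionally one of [34g], then the literal 'px' (captured).
`match` is anchored at position 0; if the pattern doesn't fit there, it returns None.
The match spans [0:10] → '5izbbvv4px'.
Captured: group 1 = '5i', group 2 = '4px'.

'5izbbvv4px'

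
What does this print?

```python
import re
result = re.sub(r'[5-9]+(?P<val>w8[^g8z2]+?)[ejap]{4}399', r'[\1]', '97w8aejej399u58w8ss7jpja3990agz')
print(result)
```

[w8a]u[w8ss7]0agz

This matches one or more of a character in [5-9]; then the literal 'w8', then one or more of any character except [g8z2] (lazy) (captured as 'val'); then exactly 4 of one of [ejap], then the literal '399'.
`\1` in the replacement pulls in group 1's text for each match.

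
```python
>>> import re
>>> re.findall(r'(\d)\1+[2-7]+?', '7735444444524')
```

['7', '4']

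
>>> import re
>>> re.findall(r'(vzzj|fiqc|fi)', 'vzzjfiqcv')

Alternation tries branches left to right and keeps the first one that lets the overall match succeed at that position.
One capturing group, so `findall` returns just the captured substring from each match — 2 in all.

['vzzj', 'fiqc']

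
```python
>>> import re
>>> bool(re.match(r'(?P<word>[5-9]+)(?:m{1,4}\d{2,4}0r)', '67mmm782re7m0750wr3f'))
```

The pattern matches one or more of a character in [5-9] (captured as 'word'); then 1 to 4 of a literal 'm', then 2 to 4 of a digit, then the literal '0r' (non-capturing group).
`re.match` won't scan ahead — the pattern has to work from the very first character.
Here the pattern fails at index 0, so the call returns None, and `bool(None)` is False.

False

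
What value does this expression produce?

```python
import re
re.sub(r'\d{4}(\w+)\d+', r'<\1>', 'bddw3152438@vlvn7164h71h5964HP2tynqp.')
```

'bddw<43>@vlvn<h71h5964HP>tynqp.'

This matches exactly 4 of a digit; then one or more of a word character (captured); then one or more of a digit.
Matches: at [4:11] → '3152438'; at [16:31] → '7164h71h5964HP2'.
Each match is replaced using the text its own group 1 captured.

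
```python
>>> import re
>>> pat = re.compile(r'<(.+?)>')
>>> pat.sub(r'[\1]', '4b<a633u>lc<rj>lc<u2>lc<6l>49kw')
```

With the lazy modifier that quantifier settles for the fewest repetitions that let the rest of the pattern succeed (the atoms after it are unaffected and can still be greedy).
Matches: at [2:9] → '<a633u>'; at [11:15] → '<rj>'; at [17:21] → '<u2>'; at [23:27] → '<6l>'.
Each match is replaced using the text its own group 1 captured.

'4b[a633u]lc[rj]lc[u2]lc[6l]49kw'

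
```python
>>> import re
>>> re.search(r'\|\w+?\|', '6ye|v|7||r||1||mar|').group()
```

The match spans [3:6] → '|v|'.

'|v|'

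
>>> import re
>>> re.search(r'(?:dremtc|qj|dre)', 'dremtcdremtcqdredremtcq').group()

The regex engine tests alternatives in the order written; an earlier branch that matches wins even if a later one would match more.
The match spans [0:6] → 'dremtc'.

'dremtc'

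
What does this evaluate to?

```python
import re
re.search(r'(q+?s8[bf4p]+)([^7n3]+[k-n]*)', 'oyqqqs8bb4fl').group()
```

'qqqs8bb4fl'

Pattern: one or more of a literal 'q' (lazy), then the literal 's8', then one or more of one of [bf4p] (captured); then one or more of any character except [7n3], then zero or more of a character in [k-n] (captured).
Unlike `match`, `search` isn't anchored — it looks for the pattern anywhere in the string.
The match spans [2:12] → 'qqqs8bb4fl'.
Captured: group 1 = 'qqqs8bb4f', group 2 = 'l'.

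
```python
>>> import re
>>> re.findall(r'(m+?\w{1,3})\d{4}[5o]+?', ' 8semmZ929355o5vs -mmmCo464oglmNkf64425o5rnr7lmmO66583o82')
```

['mmZ9', 'mNkf', 'mmO6']

The `?` after the quantifier makes it lazy — it takes as little as possible before letting the rest of the pattern try.
With a single group, `findall` returns only what that group captured — 3 items.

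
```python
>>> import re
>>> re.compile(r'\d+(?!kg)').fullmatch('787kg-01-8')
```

None

The negative lookaround is zero-width — it rules out positions where the adjacent text would match, without consuming anything.
`fullmatch` succeeds only if the pattern covers the string from start to end.
Here there's no way to consume every character, so the call returns None.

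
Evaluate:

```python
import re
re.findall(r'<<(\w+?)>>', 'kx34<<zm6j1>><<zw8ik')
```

['zm6j1']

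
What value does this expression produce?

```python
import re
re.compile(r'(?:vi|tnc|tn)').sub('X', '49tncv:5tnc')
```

`|` is ordered: at each position the engine commits to the first alternative that works.
Each match is replaced by 'X'.

'49Xv:5X'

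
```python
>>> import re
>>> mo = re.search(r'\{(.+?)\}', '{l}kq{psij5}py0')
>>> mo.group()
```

`re.search` tries every starting position until one works.
The match spans [0:3] → '{l}'.
Captured: group 1 = 'l'.

'{l}'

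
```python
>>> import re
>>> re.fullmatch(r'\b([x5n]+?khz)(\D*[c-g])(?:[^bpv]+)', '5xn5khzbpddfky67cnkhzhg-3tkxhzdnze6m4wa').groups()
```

('5xn5khz', 'bpddf')

The pattern matches a word boundary (`\b`, zero-width); then one or more of one of [x5n] (lazy), then the literal 'khz' (captured); then zero or more of a non-digit, then a character in [c-g] (captured); then one or more of any character except [bpv] (non-capturing group).
`re.fullmatch` requires the pattern to consume the entire string.
The match spans [0:39] → '5xn5khzbpddfky67cnkhzhg-3tkxhzdnze6m4wa'.
Captured: group 1 = '5xn5khz', group 2 = 'bpddf'.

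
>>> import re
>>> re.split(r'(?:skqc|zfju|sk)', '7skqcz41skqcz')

['7', 'z41', 'z']

`|` is ordered: at each position the engine commits to the first alternative that works.
`split` removes every match and returns the 3 fragments in between.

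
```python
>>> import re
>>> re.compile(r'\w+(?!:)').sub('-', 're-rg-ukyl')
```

'-----'

Because the assertion is negative and zero-width, positions next to the forbidden text are skipped.
Matches: at [0:2] → 're'; at [3:5] → 'rg'; at [6:10] → 'ukyl'.
Every occurrence is swapped for '-'.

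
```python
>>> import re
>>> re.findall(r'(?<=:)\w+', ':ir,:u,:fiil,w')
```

The `(?=…)`/`(?<=…)` assertion just peeks at neighbouring text; it doesn't advance the match position.
Walking the string: at [1:3] → 'ir'; at [5:6] → 'u'; at [8:12] → 'fiil'.
With no groups in the pattern, `findall` gives back each whole match — 3 here.

['ir', 'u', 'fiil']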